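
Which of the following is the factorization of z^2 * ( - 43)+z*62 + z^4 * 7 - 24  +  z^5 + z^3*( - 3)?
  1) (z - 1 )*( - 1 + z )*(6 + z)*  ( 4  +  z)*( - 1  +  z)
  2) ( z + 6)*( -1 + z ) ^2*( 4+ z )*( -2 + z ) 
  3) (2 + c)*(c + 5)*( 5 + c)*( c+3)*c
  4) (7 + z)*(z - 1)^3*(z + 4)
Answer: 1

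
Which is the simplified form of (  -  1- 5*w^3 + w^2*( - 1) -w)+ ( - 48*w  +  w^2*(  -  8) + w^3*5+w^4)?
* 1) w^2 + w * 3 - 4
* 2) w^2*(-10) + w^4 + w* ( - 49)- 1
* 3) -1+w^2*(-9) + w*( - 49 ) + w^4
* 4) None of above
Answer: 3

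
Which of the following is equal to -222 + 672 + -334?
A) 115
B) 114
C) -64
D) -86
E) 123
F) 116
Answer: F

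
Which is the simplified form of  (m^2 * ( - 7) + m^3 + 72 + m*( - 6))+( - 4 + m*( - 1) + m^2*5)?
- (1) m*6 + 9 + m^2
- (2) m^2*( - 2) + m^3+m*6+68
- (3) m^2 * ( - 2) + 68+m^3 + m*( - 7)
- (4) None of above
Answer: 3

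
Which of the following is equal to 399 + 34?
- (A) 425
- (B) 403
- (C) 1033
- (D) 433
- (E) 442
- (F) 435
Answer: D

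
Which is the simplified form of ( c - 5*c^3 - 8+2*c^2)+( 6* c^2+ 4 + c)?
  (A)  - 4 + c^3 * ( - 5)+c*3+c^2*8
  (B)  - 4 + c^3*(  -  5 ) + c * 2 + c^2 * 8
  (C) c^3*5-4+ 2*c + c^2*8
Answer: B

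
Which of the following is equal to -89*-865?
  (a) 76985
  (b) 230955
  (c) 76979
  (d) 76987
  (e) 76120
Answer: a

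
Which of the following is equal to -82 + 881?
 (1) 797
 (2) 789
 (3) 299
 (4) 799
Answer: 4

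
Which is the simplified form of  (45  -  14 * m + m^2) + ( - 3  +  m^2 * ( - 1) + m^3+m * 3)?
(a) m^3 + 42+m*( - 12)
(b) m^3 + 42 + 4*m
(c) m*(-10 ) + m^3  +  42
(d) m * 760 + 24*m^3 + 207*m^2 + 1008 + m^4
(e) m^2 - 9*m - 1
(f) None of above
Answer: f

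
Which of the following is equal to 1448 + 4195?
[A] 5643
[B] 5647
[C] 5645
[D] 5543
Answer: A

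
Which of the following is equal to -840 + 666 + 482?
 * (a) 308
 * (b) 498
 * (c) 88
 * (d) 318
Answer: a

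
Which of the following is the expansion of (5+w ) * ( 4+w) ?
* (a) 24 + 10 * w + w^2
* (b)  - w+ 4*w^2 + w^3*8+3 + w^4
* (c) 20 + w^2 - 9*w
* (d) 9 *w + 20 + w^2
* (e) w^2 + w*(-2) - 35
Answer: d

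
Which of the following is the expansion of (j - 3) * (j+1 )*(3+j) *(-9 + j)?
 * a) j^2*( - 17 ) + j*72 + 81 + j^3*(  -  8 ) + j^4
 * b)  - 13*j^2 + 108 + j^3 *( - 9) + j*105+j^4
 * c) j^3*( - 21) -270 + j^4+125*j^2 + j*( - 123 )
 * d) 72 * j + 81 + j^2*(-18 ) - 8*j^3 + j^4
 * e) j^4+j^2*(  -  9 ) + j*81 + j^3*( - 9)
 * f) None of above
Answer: d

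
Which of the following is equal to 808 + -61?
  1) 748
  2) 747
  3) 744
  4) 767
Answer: 2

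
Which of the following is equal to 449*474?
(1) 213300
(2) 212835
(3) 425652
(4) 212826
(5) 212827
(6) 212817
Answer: 4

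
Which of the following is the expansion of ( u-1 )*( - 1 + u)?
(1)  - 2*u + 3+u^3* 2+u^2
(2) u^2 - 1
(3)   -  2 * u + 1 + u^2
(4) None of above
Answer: 3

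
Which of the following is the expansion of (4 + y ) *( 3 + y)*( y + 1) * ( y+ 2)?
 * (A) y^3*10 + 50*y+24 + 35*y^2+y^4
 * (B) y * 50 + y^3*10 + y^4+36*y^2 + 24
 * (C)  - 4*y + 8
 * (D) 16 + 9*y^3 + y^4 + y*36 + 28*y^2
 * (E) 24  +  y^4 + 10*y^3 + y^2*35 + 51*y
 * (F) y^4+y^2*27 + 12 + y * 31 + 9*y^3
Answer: A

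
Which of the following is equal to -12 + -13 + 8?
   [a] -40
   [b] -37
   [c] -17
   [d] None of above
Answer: c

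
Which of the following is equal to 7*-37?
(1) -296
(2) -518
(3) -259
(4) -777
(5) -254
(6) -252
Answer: 3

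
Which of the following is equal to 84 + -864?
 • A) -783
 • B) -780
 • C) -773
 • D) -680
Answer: B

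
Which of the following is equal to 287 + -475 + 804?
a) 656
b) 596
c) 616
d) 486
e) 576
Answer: c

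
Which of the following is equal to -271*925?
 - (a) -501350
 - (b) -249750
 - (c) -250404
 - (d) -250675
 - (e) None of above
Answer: d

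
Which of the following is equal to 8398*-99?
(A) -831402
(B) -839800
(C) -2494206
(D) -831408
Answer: A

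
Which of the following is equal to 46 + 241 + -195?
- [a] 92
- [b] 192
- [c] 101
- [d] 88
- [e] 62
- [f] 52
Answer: a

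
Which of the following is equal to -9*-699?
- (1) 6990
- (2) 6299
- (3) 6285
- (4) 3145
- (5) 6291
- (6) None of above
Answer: 5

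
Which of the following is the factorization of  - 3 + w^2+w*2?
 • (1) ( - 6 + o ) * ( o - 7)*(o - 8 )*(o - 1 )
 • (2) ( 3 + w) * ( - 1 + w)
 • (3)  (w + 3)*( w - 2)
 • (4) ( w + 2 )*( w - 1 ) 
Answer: 2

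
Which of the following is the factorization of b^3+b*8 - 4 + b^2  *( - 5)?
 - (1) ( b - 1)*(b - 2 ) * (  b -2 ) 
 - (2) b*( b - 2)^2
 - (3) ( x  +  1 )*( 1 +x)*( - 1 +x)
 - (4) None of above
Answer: 1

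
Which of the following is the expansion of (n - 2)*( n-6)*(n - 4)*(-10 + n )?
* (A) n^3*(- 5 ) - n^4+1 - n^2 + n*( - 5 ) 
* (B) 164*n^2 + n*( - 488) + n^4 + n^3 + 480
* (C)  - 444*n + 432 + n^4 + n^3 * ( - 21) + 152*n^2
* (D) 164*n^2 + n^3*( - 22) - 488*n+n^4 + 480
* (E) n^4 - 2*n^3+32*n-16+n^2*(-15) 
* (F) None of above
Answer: D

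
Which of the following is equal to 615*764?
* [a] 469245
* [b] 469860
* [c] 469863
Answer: b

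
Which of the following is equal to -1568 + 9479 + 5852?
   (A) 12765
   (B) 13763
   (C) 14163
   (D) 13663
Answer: B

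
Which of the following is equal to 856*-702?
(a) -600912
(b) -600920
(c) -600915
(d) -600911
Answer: a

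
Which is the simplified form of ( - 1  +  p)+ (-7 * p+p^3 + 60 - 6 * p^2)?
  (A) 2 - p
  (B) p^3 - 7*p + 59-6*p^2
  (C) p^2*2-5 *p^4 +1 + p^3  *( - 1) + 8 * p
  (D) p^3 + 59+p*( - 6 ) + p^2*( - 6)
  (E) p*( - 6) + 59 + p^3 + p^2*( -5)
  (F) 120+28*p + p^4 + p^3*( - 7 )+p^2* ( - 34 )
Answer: D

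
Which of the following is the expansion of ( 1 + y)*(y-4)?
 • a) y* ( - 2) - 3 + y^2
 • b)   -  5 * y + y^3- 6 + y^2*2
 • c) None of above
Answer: c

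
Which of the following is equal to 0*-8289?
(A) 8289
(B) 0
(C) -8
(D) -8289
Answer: B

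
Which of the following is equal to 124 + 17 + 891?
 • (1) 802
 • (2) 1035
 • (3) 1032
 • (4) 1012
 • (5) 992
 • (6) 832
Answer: 3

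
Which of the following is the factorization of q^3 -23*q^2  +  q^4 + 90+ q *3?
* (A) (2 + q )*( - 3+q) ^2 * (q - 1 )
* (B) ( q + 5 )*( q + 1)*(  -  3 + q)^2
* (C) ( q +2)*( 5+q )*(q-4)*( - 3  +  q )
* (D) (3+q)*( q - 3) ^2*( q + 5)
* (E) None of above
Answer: E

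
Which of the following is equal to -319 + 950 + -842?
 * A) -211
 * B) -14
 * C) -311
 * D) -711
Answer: A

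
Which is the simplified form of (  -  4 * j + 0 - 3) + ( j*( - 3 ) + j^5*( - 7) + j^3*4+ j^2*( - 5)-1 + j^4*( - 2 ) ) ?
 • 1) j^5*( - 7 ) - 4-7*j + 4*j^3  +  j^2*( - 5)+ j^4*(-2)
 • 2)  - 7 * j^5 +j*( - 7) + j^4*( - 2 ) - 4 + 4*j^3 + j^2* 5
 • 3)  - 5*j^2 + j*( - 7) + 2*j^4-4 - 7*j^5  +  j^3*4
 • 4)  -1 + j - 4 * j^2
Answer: 1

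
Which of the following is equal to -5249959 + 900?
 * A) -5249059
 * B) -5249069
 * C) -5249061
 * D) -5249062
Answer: A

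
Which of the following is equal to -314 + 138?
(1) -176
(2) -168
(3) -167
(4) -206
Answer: 1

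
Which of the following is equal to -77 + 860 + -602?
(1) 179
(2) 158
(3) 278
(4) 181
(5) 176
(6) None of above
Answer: 4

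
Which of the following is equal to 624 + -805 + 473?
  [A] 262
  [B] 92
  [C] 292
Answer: C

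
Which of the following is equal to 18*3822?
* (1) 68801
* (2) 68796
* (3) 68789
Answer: 2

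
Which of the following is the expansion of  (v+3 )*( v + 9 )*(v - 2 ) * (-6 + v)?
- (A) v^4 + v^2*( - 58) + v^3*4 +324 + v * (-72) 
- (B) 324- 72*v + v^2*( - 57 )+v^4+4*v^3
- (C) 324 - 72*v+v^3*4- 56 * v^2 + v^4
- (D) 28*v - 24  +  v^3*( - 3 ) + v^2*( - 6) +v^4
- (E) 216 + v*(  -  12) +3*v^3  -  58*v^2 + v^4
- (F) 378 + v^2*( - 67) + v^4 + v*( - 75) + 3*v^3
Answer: B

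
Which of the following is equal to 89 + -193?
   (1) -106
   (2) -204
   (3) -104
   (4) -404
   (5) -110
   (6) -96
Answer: 3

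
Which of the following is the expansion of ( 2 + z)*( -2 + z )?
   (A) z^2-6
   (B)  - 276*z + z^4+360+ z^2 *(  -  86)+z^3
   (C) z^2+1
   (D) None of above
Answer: D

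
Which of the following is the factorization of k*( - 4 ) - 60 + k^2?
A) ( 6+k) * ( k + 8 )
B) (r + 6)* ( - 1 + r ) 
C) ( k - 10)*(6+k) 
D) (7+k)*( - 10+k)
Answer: C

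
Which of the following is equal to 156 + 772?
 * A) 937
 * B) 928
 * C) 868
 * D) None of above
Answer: B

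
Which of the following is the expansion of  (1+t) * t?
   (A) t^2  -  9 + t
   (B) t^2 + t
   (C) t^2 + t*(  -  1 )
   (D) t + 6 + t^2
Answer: B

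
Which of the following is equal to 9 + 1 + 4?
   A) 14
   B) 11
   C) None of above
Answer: A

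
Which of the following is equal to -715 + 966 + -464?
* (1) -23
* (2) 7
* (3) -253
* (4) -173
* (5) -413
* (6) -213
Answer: 6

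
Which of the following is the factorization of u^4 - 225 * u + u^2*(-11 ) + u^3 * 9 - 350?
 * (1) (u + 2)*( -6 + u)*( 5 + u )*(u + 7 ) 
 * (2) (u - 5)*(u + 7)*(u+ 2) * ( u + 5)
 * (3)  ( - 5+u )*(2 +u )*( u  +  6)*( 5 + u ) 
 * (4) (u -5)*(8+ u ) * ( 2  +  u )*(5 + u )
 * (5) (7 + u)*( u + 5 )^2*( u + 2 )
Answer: 2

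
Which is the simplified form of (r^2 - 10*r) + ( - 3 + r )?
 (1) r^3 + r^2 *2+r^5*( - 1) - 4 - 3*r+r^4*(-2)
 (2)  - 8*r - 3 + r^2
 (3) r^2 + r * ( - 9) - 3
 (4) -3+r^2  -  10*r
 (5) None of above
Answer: 3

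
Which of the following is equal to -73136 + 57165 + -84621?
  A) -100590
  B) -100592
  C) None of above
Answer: B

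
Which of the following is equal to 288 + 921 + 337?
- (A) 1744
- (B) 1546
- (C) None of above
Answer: B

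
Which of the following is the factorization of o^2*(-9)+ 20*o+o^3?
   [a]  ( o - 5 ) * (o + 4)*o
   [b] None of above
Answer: b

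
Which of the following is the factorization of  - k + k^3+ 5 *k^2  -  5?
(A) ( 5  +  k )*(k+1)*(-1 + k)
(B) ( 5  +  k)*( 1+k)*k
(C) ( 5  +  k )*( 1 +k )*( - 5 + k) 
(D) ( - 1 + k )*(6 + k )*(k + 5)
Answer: A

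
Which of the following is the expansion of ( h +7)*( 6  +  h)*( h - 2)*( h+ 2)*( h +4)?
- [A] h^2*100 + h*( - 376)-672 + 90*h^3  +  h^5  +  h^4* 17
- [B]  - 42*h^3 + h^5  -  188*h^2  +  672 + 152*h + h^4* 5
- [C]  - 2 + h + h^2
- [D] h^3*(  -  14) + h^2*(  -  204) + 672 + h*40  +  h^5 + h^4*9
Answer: A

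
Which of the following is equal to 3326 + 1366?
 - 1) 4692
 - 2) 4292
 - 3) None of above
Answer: 1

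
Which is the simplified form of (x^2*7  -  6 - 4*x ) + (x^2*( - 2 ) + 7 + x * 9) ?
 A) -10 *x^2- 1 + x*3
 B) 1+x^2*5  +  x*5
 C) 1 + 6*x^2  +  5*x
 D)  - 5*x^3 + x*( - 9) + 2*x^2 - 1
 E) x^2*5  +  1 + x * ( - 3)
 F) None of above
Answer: B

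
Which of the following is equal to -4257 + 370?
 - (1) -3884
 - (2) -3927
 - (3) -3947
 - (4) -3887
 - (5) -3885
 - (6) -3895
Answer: 4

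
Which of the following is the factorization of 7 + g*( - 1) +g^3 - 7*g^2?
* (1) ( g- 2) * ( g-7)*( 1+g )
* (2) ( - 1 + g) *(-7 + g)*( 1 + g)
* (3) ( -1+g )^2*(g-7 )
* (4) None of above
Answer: 2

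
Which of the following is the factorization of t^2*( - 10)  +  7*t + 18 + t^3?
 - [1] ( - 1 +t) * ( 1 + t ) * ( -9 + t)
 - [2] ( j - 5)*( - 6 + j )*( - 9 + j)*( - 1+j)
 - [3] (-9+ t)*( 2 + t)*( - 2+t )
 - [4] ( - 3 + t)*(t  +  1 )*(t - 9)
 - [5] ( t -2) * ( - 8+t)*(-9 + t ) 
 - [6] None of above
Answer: 6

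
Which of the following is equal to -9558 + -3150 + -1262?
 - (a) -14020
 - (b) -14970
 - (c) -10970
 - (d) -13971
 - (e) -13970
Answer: e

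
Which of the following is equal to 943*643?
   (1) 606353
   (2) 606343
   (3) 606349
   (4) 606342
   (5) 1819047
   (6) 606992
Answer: 3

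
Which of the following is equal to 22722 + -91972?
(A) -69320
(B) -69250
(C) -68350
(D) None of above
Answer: B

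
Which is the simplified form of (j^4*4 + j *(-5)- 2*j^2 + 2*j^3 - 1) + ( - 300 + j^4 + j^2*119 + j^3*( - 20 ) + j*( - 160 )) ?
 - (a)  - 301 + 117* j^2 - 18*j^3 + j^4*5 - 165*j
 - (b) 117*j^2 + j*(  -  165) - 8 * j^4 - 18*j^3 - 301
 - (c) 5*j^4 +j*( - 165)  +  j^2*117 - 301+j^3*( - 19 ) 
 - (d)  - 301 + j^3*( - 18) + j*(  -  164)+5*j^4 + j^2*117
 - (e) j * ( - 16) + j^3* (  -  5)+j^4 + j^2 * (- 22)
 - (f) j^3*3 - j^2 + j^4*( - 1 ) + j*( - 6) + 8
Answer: a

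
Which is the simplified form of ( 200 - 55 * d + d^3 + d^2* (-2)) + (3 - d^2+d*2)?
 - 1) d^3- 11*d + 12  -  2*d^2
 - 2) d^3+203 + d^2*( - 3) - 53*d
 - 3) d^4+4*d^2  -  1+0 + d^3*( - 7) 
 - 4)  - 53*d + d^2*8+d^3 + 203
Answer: 2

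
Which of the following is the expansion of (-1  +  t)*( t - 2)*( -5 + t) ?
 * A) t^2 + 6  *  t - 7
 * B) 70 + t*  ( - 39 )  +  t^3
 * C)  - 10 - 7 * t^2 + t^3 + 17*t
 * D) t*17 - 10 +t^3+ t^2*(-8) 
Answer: D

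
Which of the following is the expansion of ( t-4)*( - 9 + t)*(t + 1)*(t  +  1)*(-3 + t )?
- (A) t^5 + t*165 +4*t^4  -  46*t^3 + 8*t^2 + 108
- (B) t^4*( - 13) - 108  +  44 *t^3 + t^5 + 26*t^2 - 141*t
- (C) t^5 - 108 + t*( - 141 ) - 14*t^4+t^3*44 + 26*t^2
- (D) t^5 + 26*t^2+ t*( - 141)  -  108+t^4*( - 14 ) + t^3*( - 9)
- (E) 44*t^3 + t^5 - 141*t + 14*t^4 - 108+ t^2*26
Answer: C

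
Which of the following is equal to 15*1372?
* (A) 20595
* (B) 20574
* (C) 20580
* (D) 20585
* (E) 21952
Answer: C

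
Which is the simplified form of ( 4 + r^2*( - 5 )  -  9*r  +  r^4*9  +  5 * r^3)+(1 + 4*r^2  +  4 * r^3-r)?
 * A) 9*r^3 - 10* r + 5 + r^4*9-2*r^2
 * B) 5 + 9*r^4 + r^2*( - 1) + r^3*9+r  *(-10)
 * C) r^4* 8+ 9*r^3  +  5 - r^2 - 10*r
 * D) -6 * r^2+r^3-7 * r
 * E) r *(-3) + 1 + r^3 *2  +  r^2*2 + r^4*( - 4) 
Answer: B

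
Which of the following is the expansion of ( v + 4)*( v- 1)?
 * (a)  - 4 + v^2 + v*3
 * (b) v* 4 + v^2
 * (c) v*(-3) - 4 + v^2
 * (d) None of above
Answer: a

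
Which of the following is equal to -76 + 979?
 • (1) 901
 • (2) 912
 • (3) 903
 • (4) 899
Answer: 3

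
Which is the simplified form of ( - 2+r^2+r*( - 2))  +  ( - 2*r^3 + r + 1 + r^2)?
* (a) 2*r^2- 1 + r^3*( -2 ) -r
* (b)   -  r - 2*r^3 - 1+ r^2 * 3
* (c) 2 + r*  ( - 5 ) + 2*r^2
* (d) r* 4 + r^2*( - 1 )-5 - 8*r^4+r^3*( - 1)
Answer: a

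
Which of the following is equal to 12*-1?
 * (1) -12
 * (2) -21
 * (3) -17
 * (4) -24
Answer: 1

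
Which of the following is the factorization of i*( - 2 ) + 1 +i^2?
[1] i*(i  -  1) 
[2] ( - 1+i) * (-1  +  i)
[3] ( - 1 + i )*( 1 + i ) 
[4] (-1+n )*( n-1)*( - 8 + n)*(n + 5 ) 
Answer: 2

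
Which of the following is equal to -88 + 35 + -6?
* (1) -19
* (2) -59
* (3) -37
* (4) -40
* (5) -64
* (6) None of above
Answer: 2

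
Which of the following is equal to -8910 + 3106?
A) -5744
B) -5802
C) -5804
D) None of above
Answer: C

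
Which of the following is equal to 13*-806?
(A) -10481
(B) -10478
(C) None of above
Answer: B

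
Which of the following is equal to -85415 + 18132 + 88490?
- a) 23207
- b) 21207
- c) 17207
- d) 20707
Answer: b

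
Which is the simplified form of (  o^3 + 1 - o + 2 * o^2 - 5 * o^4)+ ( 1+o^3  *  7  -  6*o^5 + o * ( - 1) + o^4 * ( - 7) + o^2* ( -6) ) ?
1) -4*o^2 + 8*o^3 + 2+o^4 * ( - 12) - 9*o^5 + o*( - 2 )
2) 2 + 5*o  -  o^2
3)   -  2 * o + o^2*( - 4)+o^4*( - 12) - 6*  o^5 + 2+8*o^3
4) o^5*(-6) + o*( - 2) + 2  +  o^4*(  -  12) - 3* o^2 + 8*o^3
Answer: 3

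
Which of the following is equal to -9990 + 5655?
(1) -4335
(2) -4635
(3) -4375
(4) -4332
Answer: 1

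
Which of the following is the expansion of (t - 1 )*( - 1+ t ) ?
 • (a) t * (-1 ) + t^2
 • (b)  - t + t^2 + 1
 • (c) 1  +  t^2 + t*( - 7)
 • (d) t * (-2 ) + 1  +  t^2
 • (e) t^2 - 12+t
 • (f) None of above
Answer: d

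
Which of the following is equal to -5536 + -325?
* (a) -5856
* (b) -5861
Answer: b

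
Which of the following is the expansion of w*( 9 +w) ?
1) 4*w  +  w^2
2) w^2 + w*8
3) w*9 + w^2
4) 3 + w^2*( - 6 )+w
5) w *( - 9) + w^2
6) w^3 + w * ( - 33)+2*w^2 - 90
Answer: 3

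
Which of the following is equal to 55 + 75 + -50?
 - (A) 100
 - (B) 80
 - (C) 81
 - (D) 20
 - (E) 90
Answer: B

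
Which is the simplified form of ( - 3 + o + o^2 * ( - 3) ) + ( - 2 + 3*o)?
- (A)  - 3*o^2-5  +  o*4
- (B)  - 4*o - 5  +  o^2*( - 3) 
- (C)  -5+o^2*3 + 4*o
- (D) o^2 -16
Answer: A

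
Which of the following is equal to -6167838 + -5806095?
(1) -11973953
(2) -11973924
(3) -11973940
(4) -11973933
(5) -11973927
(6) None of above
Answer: 4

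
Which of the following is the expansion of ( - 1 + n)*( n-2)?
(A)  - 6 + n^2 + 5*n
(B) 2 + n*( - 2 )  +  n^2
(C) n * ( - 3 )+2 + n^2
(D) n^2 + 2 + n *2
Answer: C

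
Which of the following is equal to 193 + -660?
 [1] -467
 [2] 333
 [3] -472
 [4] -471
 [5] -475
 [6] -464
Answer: 1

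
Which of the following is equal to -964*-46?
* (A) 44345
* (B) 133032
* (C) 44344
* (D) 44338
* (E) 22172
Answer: C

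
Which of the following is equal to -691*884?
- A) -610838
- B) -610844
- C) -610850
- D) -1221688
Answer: B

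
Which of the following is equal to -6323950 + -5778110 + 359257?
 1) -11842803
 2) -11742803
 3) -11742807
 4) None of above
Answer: 2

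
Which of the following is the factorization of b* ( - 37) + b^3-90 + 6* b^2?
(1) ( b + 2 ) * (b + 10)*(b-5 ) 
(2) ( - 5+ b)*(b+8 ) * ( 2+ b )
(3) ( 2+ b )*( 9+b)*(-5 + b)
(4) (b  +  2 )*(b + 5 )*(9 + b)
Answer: 3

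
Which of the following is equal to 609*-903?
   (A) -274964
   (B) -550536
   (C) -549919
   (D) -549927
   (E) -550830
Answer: D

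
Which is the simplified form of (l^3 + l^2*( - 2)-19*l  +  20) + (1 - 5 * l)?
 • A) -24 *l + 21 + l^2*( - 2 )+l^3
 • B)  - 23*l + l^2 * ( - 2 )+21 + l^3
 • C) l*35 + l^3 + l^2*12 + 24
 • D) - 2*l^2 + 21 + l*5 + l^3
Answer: A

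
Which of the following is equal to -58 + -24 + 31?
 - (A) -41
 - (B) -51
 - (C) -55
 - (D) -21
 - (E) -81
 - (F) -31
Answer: B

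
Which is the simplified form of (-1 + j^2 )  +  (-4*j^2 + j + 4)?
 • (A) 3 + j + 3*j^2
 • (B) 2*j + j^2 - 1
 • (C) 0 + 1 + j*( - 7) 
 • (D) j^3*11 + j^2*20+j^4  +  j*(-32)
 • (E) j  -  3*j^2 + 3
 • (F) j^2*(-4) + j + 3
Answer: E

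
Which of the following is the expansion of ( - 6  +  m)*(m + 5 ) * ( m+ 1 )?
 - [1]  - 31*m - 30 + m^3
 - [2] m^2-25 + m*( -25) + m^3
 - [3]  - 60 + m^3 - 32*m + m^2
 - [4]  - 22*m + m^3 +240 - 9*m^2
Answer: 1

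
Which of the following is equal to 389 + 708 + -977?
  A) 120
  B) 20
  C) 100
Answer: A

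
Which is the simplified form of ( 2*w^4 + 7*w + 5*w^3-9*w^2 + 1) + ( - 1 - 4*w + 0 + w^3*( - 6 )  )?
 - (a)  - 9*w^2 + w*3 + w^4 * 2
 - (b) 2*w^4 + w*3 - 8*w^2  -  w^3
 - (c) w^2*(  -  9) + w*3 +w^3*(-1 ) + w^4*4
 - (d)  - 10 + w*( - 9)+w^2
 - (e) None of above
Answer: e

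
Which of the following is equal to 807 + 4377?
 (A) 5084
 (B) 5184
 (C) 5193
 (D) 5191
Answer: B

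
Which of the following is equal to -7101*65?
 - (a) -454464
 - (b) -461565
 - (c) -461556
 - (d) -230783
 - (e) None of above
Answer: b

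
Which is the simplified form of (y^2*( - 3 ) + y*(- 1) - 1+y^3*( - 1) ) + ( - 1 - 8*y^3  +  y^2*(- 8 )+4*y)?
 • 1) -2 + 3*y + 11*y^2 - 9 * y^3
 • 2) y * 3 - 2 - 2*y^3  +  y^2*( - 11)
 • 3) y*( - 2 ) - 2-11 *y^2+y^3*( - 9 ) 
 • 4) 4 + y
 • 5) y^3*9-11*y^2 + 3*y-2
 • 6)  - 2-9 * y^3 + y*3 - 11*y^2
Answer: 6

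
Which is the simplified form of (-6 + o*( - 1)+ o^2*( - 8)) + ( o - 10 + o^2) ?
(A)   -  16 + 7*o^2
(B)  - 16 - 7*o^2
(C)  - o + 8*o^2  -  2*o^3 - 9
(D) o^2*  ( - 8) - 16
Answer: B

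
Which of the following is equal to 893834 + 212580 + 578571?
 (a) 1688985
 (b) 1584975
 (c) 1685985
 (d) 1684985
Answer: d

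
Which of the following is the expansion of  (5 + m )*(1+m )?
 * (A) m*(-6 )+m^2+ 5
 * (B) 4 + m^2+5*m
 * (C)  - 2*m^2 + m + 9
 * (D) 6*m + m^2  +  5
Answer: D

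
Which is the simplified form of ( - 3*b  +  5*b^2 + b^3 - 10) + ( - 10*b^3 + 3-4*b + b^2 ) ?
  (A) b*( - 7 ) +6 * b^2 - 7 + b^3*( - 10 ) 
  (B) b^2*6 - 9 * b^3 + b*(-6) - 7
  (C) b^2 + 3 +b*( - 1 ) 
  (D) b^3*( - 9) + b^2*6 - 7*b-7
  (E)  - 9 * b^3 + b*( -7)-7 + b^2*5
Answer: D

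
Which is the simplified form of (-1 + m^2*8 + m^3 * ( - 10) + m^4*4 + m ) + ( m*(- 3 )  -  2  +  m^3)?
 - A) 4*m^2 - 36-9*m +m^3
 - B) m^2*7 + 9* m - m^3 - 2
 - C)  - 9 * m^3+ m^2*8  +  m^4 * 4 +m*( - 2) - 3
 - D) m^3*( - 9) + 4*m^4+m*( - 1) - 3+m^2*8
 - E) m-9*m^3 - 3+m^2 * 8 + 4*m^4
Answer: C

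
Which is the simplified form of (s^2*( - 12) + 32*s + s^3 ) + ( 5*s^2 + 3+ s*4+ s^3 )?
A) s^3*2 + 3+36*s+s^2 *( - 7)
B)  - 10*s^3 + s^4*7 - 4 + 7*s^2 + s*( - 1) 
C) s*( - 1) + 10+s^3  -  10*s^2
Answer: A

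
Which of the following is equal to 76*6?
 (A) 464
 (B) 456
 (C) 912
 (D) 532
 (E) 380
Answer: B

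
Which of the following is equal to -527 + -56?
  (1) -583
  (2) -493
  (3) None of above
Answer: 1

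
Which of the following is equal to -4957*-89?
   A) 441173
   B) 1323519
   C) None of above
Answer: A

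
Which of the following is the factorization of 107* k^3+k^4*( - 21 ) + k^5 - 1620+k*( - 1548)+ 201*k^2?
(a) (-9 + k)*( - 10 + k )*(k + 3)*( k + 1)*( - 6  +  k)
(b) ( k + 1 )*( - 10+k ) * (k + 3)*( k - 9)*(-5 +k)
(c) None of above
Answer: a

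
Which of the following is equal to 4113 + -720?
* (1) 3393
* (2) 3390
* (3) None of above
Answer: 1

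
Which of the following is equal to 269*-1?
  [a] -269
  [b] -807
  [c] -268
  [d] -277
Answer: a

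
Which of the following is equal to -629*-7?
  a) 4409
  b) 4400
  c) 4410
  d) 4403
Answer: d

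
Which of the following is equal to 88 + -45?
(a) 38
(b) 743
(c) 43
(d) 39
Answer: c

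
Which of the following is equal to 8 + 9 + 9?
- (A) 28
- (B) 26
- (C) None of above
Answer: B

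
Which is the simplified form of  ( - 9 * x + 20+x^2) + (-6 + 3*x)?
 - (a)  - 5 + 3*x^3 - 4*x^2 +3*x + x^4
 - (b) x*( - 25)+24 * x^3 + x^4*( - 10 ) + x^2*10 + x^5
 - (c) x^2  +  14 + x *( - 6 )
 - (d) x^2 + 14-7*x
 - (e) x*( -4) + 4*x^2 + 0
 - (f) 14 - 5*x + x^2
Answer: c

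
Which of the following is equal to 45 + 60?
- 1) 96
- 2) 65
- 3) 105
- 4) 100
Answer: 3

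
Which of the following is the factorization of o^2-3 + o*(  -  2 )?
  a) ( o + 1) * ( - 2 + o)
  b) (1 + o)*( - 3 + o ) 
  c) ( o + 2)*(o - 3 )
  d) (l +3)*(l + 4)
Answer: b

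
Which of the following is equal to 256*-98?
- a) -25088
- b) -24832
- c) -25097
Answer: a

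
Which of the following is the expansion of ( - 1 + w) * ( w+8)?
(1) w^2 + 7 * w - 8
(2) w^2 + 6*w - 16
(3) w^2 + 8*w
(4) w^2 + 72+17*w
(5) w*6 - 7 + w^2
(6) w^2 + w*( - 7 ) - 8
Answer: 1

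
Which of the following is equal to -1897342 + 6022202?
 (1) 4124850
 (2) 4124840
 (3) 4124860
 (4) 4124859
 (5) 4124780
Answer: 3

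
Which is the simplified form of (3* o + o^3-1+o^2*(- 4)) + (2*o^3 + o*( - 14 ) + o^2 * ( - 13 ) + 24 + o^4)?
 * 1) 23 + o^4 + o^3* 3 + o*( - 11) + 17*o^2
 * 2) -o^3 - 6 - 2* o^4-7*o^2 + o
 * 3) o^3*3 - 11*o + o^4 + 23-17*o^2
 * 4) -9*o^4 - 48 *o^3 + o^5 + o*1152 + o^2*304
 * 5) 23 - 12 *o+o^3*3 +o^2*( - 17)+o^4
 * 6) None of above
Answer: 3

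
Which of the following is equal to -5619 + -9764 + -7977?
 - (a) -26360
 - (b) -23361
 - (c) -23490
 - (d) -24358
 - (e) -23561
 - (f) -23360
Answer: f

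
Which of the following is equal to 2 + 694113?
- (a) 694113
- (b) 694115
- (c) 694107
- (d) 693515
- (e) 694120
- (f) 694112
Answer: b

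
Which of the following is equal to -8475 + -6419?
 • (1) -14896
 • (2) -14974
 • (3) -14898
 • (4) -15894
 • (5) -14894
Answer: 5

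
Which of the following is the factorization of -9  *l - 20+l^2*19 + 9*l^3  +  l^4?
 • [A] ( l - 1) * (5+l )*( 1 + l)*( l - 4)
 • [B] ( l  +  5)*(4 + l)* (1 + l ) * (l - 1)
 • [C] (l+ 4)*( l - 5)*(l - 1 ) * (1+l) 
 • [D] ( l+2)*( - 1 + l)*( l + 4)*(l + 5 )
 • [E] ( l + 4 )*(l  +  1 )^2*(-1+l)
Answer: B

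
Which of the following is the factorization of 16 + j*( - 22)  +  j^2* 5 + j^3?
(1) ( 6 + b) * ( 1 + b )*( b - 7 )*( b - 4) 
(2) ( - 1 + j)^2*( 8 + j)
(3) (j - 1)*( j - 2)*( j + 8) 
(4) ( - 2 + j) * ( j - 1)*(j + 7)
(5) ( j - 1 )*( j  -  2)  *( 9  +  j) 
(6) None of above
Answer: 3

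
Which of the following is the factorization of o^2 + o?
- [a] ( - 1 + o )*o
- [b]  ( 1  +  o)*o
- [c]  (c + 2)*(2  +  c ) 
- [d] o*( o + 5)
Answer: b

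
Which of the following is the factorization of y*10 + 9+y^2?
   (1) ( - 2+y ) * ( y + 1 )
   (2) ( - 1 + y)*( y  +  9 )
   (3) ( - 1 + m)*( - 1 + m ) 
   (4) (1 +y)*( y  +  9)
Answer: 4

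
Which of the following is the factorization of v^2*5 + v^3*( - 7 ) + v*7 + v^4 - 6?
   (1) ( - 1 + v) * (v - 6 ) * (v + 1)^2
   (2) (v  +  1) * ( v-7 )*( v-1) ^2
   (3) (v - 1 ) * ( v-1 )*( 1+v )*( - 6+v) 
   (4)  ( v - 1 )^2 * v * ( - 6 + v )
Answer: 3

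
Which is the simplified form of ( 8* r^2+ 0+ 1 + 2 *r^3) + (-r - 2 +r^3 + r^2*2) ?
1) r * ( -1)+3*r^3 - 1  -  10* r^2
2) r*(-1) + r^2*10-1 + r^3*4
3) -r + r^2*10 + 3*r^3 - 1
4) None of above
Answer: 3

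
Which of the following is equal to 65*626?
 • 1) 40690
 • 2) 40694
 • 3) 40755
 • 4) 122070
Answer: 1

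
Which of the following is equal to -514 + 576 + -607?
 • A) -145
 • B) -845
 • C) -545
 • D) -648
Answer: C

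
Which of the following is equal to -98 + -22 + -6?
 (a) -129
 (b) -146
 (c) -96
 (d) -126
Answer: d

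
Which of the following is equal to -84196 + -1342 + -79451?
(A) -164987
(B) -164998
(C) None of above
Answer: C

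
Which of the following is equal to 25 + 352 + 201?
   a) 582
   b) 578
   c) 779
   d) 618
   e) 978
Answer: b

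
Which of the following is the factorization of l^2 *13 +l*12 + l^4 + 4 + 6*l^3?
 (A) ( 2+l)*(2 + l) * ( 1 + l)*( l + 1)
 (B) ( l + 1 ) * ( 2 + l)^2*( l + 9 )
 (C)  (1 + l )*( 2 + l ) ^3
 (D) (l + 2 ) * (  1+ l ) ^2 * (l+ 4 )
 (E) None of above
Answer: A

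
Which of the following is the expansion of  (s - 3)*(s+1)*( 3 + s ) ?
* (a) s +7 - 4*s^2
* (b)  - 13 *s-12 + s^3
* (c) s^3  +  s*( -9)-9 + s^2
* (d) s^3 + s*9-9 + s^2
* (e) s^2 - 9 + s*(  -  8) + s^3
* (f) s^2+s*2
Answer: c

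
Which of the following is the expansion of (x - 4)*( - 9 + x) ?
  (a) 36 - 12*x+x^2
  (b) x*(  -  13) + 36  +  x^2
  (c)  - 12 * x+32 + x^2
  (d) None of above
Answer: b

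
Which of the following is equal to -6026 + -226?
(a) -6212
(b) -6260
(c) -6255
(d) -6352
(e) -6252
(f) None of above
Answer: e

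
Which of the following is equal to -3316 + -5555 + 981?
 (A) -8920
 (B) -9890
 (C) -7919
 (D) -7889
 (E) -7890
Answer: E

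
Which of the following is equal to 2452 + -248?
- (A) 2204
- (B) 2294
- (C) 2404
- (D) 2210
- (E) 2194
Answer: A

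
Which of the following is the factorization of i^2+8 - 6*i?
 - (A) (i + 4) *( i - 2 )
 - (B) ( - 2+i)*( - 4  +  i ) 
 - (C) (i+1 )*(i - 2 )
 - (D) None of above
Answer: B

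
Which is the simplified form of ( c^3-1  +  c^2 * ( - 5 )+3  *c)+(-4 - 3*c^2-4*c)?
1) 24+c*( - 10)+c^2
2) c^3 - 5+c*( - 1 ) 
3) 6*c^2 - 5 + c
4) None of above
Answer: 4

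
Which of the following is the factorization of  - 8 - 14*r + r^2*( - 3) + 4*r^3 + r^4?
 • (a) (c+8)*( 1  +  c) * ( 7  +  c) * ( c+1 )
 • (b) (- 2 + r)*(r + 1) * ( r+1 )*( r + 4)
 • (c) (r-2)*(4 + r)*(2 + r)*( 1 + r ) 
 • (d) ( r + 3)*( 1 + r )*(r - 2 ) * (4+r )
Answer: b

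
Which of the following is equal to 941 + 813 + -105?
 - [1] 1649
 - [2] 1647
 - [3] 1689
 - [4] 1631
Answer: 1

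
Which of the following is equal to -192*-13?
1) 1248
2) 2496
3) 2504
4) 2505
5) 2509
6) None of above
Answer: 2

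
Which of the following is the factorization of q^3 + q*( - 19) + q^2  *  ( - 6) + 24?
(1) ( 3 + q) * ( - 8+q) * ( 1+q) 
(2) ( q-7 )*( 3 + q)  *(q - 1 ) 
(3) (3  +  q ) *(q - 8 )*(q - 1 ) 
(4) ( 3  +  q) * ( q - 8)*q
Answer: 3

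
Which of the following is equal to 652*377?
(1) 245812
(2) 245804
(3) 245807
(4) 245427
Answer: 2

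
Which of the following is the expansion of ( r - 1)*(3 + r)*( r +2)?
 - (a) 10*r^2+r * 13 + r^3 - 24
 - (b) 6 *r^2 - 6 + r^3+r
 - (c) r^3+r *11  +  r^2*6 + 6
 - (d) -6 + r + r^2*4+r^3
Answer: d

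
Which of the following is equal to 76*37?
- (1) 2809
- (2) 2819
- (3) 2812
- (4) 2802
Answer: 3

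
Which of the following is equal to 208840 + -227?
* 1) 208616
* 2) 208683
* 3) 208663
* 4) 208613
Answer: 4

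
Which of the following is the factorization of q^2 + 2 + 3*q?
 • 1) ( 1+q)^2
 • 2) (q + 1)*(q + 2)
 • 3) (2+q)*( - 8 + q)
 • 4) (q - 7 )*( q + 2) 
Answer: 2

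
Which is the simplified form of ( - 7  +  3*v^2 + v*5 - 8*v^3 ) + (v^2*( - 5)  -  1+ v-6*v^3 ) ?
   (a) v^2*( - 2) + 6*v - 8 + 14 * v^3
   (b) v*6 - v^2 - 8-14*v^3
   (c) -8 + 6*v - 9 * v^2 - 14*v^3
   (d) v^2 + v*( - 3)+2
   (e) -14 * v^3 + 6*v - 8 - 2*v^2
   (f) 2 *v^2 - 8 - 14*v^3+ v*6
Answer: e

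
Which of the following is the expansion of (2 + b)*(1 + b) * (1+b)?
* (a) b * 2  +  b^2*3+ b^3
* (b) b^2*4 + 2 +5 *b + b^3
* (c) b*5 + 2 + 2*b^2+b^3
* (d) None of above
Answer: b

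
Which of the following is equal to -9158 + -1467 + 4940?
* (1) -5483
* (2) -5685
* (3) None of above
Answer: 2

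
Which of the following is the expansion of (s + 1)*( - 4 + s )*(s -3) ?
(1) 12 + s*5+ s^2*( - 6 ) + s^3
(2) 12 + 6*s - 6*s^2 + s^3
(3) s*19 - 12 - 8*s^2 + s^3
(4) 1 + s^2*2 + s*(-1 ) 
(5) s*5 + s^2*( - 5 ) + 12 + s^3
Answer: 1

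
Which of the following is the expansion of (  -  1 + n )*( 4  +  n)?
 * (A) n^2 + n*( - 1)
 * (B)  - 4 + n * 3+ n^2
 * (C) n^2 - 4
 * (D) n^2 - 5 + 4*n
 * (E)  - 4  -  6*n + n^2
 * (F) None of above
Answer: B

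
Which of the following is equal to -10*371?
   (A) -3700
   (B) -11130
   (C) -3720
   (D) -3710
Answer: D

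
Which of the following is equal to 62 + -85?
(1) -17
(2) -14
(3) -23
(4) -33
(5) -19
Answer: 3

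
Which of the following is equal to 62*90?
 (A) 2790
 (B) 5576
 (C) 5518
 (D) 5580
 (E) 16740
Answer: D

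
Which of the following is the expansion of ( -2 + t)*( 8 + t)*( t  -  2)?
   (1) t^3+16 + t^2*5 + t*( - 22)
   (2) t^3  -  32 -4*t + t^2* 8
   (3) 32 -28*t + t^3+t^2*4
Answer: 3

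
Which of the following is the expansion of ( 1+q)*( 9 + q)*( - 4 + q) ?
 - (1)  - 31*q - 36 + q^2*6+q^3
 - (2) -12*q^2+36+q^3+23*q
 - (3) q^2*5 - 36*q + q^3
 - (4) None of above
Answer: 1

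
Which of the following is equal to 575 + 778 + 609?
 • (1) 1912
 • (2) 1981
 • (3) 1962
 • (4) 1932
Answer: 3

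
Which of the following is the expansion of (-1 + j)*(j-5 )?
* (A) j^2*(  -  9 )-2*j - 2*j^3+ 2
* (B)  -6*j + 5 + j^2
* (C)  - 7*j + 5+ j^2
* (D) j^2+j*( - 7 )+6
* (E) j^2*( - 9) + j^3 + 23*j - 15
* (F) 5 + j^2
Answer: B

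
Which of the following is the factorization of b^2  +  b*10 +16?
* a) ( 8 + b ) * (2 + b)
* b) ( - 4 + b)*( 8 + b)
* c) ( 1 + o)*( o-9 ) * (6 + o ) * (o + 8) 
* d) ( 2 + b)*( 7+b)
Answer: a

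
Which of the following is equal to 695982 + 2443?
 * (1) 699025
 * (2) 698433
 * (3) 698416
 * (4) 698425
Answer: 4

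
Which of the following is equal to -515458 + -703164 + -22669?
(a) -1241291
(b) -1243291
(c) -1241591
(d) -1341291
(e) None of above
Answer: a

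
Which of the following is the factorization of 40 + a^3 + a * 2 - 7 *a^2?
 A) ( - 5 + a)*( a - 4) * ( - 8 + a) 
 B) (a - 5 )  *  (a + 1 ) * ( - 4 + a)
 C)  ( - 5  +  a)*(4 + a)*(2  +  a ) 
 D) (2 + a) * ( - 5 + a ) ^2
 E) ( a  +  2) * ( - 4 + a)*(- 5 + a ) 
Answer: E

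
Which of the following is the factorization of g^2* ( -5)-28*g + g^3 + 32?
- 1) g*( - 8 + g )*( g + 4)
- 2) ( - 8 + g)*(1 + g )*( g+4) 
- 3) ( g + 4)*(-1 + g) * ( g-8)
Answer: 3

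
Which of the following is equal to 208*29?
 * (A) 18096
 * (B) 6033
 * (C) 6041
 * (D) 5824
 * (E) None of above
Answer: E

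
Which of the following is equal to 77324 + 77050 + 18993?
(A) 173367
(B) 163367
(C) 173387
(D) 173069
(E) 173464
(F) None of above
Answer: A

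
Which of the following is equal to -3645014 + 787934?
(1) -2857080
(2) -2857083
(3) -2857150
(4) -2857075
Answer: 1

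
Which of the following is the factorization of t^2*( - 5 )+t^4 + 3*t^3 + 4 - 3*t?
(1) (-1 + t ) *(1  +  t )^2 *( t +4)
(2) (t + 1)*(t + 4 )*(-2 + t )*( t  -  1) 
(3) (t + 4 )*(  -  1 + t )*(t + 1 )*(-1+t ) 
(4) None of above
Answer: 3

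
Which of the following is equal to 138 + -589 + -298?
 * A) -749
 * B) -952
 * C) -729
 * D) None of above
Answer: A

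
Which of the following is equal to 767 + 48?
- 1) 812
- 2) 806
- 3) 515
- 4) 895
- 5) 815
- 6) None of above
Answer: 5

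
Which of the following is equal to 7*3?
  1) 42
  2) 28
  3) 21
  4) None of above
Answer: 3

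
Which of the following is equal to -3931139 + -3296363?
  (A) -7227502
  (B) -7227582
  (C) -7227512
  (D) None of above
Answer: A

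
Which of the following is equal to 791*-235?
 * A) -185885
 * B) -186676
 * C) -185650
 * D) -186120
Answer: A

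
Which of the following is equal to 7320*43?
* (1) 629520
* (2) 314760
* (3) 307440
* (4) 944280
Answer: 2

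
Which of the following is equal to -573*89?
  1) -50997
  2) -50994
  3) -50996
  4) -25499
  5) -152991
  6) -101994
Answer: 1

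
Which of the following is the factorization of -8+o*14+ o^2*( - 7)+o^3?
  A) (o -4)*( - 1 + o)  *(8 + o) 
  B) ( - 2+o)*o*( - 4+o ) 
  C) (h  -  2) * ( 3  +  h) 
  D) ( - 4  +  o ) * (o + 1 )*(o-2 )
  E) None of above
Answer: E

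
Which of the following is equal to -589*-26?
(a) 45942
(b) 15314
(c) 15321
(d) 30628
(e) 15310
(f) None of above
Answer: b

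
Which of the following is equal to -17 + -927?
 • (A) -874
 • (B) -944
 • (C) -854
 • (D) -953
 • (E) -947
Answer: B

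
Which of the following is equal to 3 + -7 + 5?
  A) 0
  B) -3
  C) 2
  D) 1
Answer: D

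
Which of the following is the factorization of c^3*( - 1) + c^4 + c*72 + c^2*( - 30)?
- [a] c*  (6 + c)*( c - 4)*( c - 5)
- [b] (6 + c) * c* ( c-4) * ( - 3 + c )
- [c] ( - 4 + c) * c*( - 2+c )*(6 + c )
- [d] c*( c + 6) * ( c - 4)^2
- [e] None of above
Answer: b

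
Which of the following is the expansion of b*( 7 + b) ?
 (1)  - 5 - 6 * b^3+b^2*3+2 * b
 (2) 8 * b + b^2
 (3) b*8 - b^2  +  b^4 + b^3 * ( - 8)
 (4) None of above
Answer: 4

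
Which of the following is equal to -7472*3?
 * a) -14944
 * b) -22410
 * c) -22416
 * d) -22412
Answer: c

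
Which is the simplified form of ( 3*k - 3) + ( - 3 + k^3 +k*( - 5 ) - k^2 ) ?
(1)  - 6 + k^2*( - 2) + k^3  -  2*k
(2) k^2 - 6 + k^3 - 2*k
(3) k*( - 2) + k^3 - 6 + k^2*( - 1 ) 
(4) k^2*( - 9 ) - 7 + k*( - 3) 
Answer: 3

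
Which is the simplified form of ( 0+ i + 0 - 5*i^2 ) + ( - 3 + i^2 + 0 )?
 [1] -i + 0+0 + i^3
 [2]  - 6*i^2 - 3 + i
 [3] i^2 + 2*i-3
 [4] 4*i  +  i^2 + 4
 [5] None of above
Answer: 5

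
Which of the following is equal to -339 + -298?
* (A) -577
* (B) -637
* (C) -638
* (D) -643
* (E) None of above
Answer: B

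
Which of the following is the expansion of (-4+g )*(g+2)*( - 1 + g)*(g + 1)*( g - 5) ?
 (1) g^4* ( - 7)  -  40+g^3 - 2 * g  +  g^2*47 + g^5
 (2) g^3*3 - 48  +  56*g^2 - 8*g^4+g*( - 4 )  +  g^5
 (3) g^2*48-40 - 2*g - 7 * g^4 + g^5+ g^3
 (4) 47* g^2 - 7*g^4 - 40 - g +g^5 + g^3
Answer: 1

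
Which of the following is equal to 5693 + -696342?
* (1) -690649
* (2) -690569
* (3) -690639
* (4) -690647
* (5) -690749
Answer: 1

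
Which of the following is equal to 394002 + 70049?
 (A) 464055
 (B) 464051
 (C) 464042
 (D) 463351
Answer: B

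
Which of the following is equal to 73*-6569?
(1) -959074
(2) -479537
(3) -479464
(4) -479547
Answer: 2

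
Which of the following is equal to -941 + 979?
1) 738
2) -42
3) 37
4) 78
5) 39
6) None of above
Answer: 6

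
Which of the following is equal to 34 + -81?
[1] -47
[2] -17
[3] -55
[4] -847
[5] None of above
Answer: 1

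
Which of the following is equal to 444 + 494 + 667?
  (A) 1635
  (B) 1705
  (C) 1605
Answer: C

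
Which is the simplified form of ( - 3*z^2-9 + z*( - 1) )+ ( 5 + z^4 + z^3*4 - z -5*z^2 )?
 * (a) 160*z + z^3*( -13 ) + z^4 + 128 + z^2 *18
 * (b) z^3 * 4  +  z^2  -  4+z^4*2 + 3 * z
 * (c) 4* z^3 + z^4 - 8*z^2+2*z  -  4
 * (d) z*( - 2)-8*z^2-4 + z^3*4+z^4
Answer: d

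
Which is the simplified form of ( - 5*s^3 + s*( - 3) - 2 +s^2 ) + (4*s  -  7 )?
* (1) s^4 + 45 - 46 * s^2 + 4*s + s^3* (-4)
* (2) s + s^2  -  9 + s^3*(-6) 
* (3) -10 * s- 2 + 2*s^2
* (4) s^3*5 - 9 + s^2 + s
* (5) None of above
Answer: 5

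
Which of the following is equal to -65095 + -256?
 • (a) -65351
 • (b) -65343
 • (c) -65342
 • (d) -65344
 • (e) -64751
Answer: a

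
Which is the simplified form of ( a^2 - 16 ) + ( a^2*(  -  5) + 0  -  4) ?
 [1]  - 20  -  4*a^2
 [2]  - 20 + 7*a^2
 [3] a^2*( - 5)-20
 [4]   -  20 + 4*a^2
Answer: 1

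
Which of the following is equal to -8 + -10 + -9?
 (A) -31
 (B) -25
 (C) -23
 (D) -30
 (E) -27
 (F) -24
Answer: E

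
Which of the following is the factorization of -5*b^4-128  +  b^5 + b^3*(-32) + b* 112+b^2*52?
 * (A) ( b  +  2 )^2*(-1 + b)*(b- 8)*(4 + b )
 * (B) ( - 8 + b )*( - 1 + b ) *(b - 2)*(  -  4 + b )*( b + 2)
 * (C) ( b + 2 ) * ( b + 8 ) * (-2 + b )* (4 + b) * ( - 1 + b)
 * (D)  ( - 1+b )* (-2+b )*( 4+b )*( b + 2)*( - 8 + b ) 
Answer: D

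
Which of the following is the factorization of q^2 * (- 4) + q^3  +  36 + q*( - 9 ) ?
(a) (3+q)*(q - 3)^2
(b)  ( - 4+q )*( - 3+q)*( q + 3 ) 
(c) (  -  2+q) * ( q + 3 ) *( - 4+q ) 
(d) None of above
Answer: b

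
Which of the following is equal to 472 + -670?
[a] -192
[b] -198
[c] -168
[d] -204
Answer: b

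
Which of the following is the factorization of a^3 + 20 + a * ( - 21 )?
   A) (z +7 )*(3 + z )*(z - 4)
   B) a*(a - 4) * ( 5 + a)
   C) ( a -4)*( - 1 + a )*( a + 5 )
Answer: C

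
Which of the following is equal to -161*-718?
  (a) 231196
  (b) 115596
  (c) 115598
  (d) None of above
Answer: c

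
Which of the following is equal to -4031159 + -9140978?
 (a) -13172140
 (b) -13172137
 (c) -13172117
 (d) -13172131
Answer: b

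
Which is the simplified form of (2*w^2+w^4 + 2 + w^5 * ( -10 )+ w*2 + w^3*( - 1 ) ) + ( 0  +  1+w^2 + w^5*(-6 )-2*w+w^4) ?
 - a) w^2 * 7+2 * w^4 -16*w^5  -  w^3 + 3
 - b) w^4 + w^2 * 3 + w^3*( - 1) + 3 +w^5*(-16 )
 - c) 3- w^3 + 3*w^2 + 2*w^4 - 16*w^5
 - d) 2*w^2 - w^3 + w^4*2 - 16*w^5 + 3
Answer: c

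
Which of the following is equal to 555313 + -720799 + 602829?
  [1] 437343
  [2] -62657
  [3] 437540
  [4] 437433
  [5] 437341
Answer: 1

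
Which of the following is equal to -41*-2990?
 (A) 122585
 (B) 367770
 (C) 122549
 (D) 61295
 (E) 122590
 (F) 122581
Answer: E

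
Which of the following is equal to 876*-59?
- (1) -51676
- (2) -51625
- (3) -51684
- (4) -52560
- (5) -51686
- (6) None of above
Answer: 3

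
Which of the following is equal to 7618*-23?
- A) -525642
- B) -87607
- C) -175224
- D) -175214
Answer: D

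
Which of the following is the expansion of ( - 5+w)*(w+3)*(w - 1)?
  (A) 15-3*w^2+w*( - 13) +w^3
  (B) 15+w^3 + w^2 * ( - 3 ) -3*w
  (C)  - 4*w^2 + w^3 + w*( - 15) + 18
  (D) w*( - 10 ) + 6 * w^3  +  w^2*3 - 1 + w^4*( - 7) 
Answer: A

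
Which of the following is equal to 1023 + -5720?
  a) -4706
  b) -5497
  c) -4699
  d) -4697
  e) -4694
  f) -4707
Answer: d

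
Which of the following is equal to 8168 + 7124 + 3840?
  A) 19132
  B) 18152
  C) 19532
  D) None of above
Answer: A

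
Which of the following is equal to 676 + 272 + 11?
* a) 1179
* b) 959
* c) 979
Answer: b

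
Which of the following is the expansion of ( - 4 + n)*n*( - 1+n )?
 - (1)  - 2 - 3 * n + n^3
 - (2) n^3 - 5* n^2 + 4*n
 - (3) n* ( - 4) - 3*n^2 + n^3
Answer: 2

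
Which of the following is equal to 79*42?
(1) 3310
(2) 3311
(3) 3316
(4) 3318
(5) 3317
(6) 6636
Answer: 4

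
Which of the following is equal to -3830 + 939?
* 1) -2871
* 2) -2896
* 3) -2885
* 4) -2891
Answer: 4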